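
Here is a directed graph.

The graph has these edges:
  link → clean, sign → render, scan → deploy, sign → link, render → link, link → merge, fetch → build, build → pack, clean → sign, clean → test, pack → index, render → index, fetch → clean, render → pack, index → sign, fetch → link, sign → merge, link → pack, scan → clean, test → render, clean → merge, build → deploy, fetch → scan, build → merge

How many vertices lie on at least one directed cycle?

7

A vertex is on a directed cycle iff it belongs to a strongly connected component of size ≥ 2 (or has a self-loop).
The vertices on cycles are {link, pack, sign, test, clean, index, render} — 7 in total.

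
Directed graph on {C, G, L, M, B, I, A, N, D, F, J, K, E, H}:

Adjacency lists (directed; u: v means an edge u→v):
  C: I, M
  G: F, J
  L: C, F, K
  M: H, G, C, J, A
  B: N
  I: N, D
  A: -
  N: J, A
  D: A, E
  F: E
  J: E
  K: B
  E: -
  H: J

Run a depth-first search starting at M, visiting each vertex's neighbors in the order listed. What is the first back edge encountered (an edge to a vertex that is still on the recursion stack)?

C→M

DFS from M (visiting each vertex's neighbors in the order listed); mark gray on enter, black on exit:
M gray
  H gray
    J gray
      E gray
      E black
    J black
  H black
  G gray
    F gray
      F→E: E black — skip
    F black
    G→J: J black — skip
  G black
  C gray
    I gray
      N gray
        N→J: J black — skip
        A gray
        A black
      N black
      D gray
        D→A: A black — skip
        D→E: E black — skip
      D black
    I black
    C→M: M is gray → back edge
First back edge: C → M.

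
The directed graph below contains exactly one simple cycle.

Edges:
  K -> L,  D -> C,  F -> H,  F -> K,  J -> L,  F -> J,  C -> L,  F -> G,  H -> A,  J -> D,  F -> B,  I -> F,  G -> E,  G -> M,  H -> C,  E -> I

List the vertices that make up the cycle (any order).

DFS with gray/black marking from F:
F gray
  B gray
  B black
  H gray
    C gray
      L gray
      L black
    C black
    A gray
    A black
  H black
  J gray
    D gray
      D→C: C black — skip
    D black
    J→L: L black — skip
  J black
  G gray
    M gray
    M black
    E gray
      I gray
        I→F: F is gray → back edge
Back edge closes the cycle F → G → E → I → F; its vertices are {E, F, G, I}.

E, F, G, I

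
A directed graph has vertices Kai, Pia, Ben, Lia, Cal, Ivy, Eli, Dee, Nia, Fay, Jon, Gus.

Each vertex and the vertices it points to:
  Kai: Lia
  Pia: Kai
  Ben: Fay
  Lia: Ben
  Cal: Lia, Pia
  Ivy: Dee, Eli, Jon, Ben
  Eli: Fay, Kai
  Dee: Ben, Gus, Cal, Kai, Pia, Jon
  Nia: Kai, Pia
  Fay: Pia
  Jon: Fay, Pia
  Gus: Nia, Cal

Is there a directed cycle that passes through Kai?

Kai is on a cycle iff Kai can reach itself via ≥1 edge.
Kai → Lia → Ben → Fay → Pia → Kai — yes.

Yes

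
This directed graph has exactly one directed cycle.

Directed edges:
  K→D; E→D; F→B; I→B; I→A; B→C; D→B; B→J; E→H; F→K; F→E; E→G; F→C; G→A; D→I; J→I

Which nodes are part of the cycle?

DFS with gray/black marking from B:
B gray
  C gray
  C black
  J gray
    I gray
      A gray
      A black
      I→B: B is gray → back edge
Back edge closes the cycle B → J → I → B; its vertices are {B, I, J}.

B, I, J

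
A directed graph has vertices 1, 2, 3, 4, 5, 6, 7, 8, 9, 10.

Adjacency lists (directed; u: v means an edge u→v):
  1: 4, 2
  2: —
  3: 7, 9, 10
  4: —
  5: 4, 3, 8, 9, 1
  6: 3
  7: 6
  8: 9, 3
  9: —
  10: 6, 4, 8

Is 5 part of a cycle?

No

5 lies on a cycle iff there is a path from 5 back to itself.
Exploring from 5, it never reaches itself; equivalently, its strongly connected component is a singleton.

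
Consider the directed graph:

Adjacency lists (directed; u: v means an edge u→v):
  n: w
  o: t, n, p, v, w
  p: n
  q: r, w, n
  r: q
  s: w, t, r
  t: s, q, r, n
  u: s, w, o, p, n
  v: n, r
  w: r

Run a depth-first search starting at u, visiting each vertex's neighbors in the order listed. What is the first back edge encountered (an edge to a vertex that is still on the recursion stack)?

DFS from u (visiting each vertex's neighbors in the order listed); mark gray on enter, black on exit:
u gray
  s gray
    w gray
      r gray
        q gray
          q→r: r is gray → back edge
First back edge: q → r.

q->r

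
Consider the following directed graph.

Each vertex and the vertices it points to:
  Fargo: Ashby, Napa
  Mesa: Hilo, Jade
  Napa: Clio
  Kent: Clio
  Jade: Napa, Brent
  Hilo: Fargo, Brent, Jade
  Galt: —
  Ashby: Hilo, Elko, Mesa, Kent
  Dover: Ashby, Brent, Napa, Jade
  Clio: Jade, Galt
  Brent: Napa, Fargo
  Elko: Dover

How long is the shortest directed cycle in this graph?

For each vertex v, BFS finds the shortest path from v back to v.
The shortest such closed walk is Ashby → Hilo → Fargo → Ashby, length 3.

3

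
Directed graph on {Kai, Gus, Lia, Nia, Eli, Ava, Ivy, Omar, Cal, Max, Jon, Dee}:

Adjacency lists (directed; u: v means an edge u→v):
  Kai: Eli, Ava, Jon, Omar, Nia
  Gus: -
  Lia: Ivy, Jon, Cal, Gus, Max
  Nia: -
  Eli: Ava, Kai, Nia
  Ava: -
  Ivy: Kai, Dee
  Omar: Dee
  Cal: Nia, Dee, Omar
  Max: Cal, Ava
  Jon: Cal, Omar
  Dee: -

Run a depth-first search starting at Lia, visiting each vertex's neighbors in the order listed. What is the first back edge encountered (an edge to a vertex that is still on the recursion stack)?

DFS from Lia (visiting each vertex's neighbors in the order listed); mark gray on enter, black on exit:
Lia gray
  Ivy gray
    Kai gray
      Eli gray
        Ava gray
        Ava black
        Eli→Kai: Kai is gray → back edge
First back edge: Eli → Kai.

Eli→Kai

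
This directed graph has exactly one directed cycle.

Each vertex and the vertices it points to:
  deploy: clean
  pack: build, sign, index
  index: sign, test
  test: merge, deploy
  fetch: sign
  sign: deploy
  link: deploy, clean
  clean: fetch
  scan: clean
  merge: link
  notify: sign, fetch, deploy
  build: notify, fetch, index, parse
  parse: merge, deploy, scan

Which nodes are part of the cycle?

sign, clean, fetch, deploy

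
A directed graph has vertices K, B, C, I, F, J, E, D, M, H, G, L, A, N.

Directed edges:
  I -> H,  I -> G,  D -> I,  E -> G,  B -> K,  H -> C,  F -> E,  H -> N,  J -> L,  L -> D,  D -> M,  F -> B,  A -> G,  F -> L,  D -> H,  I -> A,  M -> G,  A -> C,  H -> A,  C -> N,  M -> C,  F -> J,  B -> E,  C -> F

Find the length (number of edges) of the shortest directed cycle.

For each vertex v, BFS finds the shortest path from v back to v.
The shortest such closed walk is F → L → D → H → C → F, length 5.

5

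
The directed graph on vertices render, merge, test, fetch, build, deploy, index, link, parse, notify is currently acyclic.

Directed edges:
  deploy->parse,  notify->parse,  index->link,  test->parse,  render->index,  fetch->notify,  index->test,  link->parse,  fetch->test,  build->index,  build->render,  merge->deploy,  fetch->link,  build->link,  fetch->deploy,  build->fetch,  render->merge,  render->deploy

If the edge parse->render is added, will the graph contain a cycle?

Yes

Adding parse→render creates a cycle iff render can already reach parse.
Path from render: render → deploy → parse.
So render → … → parse → render is a cycle.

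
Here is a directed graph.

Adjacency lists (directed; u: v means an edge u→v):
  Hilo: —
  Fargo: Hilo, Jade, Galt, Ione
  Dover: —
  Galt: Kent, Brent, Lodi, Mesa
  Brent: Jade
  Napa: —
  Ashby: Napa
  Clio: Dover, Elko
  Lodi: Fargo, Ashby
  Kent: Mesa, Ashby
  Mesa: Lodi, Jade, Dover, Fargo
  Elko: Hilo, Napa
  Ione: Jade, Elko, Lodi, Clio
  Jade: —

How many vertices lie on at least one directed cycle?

A vertex is on a directed cycle iff it belongs to a strongly connected component of size ≥ 2 (or has a self-loop).
The vertices on cycles are {Galt, Ione, Kent, Lodi, Mesa, Fargo} — 6 in total.

6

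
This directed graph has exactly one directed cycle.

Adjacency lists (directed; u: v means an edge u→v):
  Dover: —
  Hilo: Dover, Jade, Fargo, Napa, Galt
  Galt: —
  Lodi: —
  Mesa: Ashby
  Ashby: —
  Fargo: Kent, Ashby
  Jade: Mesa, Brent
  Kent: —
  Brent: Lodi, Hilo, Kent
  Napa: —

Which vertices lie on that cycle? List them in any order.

DFS with gray/black marking from Brent:
Brent gray
  Lodi gray
  Lodi black
  Hilo gray
    Dover gray
    Dover black
    Jade gray
      Mesa gray
        Ashby gray
        Ashby black
      Mesa black
      Jade→Brent: Brent is gray → back edge
Back edge closes the cycle Brent → Hilo → Jade → Brent; its vertices are {Hilo, Jade, Brent}.

Hilo, Jade, Brent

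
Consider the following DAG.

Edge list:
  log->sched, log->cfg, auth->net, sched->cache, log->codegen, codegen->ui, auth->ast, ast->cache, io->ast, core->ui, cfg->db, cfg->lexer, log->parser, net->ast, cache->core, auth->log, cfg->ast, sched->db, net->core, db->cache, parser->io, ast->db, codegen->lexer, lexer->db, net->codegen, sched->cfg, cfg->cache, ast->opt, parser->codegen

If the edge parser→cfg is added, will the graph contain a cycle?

Adding parser→cfg creates a cycle iff cfg can already reach parser.
Explore from cfg: no path reaches parser. The graph stays acyclic.

No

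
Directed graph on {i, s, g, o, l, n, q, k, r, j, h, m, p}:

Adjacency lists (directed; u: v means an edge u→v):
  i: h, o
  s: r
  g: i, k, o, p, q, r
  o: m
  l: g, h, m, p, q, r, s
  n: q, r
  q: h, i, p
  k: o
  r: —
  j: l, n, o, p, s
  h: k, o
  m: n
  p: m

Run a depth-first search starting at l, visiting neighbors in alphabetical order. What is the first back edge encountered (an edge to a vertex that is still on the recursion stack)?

DFS from l (visiting neighbors in alphabetical order); mark gray on enter, black on exit:
l gray
  g gray
    i gray
      h gray
        k gray
          o gray
            m gray
              n gray
                q gray
                  q→h: h is gray → back edge
First back edge: q → h.

q→h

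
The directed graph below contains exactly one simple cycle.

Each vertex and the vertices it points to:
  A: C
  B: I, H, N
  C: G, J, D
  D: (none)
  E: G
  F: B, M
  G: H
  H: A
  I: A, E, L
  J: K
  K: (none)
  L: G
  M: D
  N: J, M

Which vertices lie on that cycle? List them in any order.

DFS with gray/black marking from H:
H gray
  A gray
    C gray
      G gray
        G→H: H is gray → back edge
Back edge closes the cycle H → A → C → G → H; its vertices are {A, C, G, H}.

A, C, G, H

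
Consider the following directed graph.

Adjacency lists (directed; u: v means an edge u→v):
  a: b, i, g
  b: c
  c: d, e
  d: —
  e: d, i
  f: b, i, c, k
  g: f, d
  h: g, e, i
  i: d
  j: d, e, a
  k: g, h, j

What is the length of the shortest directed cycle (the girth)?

3

For each vertex v, BFS finds the shortest path from v back to v.
The shortest such closed walk is k → g → f → k, length 3.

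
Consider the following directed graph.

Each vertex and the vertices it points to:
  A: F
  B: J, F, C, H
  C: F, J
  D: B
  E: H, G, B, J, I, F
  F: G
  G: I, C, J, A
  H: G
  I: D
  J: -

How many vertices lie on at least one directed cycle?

8

A vertex is on a directed cycle iff it belongs to a strongly connected component of size ≥ 2 (or has a self-loop).
The vertices on cycles are {A, B, C, D, F, G, H, I} — 8 in total.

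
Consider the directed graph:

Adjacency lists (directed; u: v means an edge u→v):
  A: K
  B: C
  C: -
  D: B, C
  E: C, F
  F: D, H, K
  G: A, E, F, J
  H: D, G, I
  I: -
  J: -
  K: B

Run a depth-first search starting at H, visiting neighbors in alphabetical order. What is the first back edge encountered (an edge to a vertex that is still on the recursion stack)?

DFS from H (visiting neighbors in alphabetical order); mark gray on enter, black on exit:
H gray
  D gray
    B gray
      C gray
      C black
    B black
    D→C: C black — skip
  D black
  G gray
    A gray
      K gray
        K→B: B black — skip
      K black
    A black
    E gray
      E→C: C black — skip
      F gray
        F→D: D black — skip
        F→H: H is gray → back edge
First back edge: F → H.

F->H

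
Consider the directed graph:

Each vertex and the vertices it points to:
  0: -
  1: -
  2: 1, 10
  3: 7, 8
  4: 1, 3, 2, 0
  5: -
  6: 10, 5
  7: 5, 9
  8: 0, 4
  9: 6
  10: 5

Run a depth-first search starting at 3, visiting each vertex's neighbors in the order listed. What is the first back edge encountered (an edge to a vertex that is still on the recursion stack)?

DFS from 3 (visiting each vertex's neighbors in the order listed); mark gray on enter, black on exit:
3 gray
  7 gray
    5 gray
    5 black
    9 gray
      6 gray
        10 gray
          10→5: 5 black — skip
        10 black
        6→5: 5 black — skip
      6 black
    9 black
  7 black
  8 gray
    0 gray
    0 black
    4 gray
      1 gray
      1 black
      4→3: 3 is gray → back edge
First back edge: 4 → 3.

4→3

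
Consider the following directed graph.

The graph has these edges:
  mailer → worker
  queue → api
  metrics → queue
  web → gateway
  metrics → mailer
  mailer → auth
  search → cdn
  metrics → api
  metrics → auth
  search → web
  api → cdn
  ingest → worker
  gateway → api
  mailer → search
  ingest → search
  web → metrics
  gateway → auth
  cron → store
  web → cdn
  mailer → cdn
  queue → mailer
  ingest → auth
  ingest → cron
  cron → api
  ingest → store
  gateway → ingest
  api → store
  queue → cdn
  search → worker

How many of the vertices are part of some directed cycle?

7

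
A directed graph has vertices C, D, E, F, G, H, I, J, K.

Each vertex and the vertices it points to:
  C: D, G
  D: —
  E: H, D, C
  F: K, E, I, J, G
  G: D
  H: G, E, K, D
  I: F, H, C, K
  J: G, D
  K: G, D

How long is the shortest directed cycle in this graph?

2

For each vertex v, BFS finds the shortest path from v back to v.
The shortest such closed walk is I → F → I, length 2.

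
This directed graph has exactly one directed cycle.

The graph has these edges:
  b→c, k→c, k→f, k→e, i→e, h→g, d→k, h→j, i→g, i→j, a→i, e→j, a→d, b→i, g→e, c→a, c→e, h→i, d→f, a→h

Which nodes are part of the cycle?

a, c, d, k

DFS with gray/black marking from c:
c gray
  e gray
    j gray
    j black
  e black
  a gray
    h gray
      i gray
        g gray
          g→e: e black — skip
        g black
        i→e: e black — skip
        i→j: j black — skip
      i black
      h→j: j black — skip
      h→g: g black — skip
    h black
    a→i: i black — skip
    d gray
      f gray
      f black
      k gray
        k→c: c is gray → back edge
Back edge closes the cycle c → a → d → k → c; its vertices are {a, c, d, k}.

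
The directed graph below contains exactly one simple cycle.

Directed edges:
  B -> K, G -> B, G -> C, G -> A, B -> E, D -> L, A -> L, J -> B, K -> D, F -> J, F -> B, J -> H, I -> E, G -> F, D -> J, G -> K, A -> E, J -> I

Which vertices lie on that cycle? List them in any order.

DFS with gray/black marking from K:
K gray
  D gray
    J gray
      I gray
        E gray
        E black
      I black
      B gray
        B→E: E black — skip
        B→K: K is gray → back edge
Back edge closes the cycle K → D → J → B → K; its vertices are {B, D, J, K}.

B, D, J, K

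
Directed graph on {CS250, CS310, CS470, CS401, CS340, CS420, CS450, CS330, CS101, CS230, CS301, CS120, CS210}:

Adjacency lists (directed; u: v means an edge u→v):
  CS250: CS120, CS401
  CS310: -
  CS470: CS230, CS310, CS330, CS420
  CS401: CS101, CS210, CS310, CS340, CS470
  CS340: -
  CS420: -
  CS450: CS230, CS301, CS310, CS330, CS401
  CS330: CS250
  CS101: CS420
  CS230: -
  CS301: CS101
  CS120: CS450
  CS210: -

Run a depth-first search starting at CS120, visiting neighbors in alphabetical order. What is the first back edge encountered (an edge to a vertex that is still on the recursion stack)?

DFS from CS120 (visiting neighbors in alphabetical order); mark gray on enter, black on exit:
CS120 gray
  CS450 gray
    CS230 gray
    CS230 black
    CS301 gray
      CS101 gray
        CS420 gray
        CS420 black
      CS101 black
    CS301 black
    CS310 gray
    CS310 black
    CS330 gray
      CS250 gray
        CS250→CS120: CS120 is gray → back edge
First back edge: CS250 → CS120.

CS250→CS120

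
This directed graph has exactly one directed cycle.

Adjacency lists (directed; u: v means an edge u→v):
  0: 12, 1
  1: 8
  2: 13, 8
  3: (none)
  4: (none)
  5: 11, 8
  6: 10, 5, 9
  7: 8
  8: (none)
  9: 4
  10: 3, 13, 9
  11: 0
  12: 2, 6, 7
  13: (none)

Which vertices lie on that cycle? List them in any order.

0, 5, 6, 11, 12

DFS with gray/black marking from 6:
6 gray
  10 gray
    3 gray
    3 black
    13 gray
    13 black
    9 gray
      4 gray
      4 black
    9 black
  10 black
  5 gray
    11 gray
      0 gray
        12 gray
          2 gray
            2→13: 13 black — skip
            8 gray
            8 black
          2 black
          12→6: 6 is gray → back edge
Back edge closes the cycle 6 → 5 → 11 → 0 → 12 → 6; its vertices are {0, 5, 6, 11, 12}.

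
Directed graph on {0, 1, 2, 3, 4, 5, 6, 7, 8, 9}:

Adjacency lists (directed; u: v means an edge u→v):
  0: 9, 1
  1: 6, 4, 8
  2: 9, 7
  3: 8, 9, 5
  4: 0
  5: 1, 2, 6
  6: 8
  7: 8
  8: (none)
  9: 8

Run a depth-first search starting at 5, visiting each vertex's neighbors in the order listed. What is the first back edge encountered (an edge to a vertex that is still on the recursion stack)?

0->1

DFS from 5 (visiting each vertex's neighbors in the order listed); mark gray on enter, black on exit:
5 gray
  1 gray
    6 gray
      8 gray
      8 black
    6 black
    4 gray
      0 gray
        9 gray
          9→8: 8 black — skip
        9 black
        0→1: 1 is gray → back edge
First back edge: 0 → 1.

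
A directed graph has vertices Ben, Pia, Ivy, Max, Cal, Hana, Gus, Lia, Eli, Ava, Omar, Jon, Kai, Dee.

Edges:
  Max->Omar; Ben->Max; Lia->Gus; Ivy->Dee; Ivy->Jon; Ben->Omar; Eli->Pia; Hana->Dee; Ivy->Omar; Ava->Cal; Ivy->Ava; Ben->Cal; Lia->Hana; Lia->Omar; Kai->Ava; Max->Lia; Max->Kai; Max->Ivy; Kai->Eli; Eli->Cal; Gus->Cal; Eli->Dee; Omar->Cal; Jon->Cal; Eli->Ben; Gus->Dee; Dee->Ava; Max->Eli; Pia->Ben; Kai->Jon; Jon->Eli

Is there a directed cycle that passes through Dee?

No

Dee lies on a cycle iff there is a path from Dee back to itself.
Exploring from Dee, it never reaches itself; equivalently, its strongly connected component is a singleton.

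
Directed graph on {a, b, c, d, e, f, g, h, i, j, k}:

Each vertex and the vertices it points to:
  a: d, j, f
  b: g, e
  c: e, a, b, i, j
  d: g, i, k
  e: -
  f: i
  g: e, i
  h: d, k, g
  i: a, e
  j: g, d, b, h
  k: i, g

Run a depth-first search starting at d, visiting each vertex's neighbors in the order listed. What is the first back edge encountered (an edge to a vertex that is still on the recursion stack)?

a→d

DFS from d (visiting each vertex's neighbors in the order listed); mark gray on enter, black on exit:
d gray
  g gray
    e gray
    e black
    i gray
      a gray
        a→d: d is gray → back edge
First back edge: a → d.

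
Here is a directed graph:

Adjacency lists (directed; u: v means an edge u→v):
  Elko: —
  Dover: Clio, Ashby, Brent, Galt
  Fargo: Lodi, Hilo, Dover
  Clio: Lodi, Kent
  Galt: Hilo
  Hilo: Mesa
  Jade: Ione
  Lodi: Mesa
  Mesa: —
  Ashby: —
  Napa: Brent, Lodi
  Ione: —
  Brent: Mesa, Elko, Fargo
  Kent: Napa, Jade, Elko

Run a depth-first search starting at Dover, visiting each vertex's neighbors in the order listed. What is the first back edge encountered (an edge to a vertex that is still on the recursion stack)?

DFS from Dover (visiting each vertex's neighbors in the order listed); mark gray on enter, black on exit:
Dover gray
  Clio gray
    Lodi gray
      Mesa gray
      Mesa black
    Lodi black
    Kent gray
      Napa gray
        Brent gray
          Brent→Mesa: Mesa black — skip
          Elko gray
          Elko black
          Fargo gray
            Fargo→Lodi: Lodi black — skip
            Hilo gray
              Hilo→Mesa: Mesa black — skip
            Hilo black
            Fargo→Dover: Dover is gray → back edge
First back edge: Fargo → Dover.

Fargo->Dover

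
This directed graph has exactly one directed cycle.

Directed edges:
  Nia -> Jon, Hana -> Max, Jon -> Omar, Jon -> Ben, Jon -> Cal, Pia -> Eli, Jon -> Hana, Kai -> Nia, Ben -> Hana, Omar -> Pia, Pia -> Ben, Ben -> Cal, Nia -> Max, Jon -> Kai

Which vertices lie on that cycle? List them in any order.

DFS with gray/black marking from Nia:
Nia gray
  Jon gray
    Omar gray
      Pia gray
        Ben gray
          Hana gray
            Max gray
            Max black
          Hana black
          Cal gray
          Cal black
        Ben black
        Eli gray
        Eli black
      Pia black
    Omar black
    Jon→Ben: Ben black — skip
    Kai gray
      Kai→Nia: Nia is gray → back edge
Back edge closes the cycle Nia → Jon → Kai → Nia; its vertices are {Jon, Kai, Nia}.

Jon, Kai, Nia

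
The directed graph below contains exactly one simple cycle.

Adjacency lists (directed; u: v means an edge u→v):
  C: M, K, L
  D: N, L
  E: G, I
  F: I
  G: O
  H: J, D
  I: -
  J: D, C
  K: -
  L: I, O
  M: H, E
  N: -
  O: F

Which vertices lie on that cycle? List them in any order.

DFS with gray/black marking from J:
J gray
  D gray
    N gray
    N black
    L gray
      I gray
      I black
      O gray
        F gray
          F→I: I black — skip
        F black
      O black
    L black
  D black
  C gray
    M gray
      H gray
        H→J: J is gray → back edge
Back edge closes the cycle J → C → M → H → J; its vertices are {C, H, J, M}.

C, H, J, M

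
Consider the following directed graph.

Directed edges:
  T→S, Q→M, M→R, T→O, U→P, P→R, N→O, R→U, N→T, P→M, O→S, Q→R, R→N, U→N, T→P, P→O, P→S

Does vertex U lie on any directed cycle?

Yes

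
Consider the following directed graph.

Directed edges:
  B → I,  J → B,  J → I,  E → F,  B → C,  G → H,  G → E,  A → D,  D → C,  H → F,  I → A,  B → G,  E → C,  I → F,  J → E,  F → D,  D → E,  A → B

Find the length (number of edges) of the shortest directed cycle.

3

For each vertex v, BFS finds the shortest path from v back to v.
The shortest such closed walk is B → I → A → B, length 3.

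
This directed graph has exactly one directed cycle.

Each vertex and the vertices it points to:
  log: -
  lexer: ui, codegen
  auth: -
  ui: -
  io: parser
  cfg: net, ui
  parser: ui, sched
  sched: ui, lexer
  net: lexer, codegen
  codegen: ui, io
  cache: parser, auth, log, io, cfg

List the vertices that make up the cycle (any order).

DFS with gray/black marking from io:
io gray
  parser gray
    ui gray
    ui black
    sched gray
      sched→ui: ui black — skip
      lexer gray
        lexer→ui: ui black — skip
        codegen gray
          codegen→ui: ui black — skip
          codegen→io: io is gray → back edge
Back edge closes the cycle io → parser → sched → lexer → codegen → io; its vertices are {io, lexer, sched, parser, codegen}.

io, lexer, sched, parser, codegen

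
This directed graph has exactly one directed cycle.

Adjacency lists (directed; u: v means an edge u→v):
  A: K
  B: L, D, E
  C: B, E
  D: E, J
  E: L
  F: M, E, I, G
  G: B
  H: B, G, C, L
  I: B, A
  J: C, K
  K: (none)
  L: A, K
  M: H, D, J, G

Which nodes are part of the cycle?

DFS with gray/black marking from C:
C gray
  B gray
    L gray
      A gray
        K gray
        K black
      A black
      L→K: K black — skip
    L black
    D gray
      E gray
        E→L: L black — skip
      E black
      J gray
        J→C: C is gray → back edge
Back edge closes the cycle C → B → D → J → C; its vertices are {B, C, D, J}.

B, C, D, J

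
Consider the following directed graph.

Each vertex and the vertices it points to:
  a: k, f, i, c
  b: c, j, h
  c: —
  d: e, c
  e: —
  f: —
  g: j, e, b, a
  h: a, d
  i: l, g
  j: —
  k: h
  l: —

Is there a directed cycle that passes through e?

No

e lies on a cycle iff there is a path from e back to itself.
Exploring from e, it never reaches itself; equivalently, its strongly connected component is a singleton.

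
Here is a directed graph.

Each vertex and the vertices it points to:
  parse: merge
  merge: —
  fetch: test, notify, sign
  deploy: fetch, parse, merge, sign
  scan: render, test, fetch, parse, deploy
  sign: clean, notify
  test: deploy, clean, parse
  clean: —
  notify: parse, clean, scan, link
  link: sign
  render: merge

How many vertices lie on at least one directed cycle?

7

A vertex is on a directed cycle iff it belongs to a strongly connected component of size ≥ 2 (or has a self-loop).
The vertices on cycles are {link, scan, sign, test, fetch, deploy, notify} — 7 in total.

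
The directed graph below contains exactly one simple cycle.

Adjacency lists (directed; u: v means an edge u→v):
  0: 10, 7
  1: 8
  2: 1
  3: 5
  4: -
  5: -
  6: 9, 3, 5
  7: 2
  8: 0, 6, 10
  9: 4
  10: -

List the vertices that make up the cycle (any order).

DFS with gray/black marking from 1:
1 gray
  8 gray
    0 gray
      10 gray
      10 black
      7 gray
        2 gray
          2→1: 1 is gray → back edge
Back edge closes the cycle 1 → 8 → 0 → 7 → 2 → 1; its vertices are {0, 1, 2, 7, 8}.

0, 1, 2, 7, 8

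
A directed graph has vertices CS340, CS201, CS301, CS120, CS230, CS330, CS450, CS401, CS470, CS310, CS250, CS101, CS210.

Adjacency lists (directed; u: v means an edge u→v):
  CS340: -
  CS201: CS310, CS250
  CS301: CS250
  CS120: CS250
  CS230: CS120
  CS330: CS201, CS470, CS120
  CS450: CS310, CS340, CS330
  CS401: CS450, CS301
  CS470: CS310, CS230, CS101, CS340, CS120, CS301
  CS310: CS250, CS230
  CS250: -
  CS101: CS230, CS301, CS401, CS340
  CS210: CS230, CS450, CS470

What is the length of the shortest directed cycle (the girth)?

5

For each vertex v, BFS finds the shortest path from v back to v.
The shortest such closed walk is CS470 → CS101 → CS401 → CS450 → CS330 → CS470, length 5.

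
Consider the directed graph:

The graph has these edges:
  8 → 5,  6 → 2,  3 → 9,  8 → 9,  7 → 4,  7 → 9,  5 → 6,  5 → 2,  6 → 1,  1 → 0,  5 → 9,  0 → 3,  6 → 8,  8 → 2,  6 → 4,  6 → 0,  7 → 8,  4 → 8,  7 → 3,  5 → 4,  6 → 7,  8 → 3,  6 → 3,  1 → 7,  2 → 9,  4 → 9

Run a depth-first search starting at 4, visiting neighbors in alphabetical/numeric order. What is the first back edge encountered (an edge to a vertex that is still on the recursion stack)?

5->4

DFS from 4 (visiting neighbors in alphabetical/numeric order); mark gray on enter, black on exit:
4 gray
  8 gray
    2 gray
      9 gray
      9 black
    2 black
    3 gray
      3→9: 9 black — skip
    3 black
    5 gray
      5→2: 2 black — skip
      5→4: 4 is gray → back edge
First back edge: 5 → 4.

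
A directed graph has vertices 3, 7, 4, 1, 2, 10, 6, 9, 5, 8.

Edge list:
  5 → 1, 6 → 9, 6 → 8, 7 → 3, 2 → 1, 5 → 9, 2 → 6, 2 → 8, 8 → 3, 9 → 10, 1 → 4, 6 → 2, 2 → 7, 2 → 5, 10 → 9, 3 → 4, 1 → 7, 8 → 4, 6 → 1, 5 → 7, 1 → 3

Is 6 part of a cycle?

6 is on a cycle iff 6 can reach itself via ≥1 edge.
6 → 2 → 6 — yes.

Yes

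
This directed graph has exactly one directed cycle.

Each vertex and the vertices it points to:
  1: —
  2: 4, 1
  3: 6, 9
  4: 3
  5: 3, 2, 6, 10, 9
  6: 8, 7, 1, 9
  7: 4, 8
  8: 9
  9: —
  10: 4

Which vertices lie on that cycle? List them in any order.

3, 4, 6, 7

DFS with gray/black marking from 6:
6 gray
  8 gray
    9 gray
    9 black
  8 black
  7 gray
    4 gray
      3 gray
        3→6: 6 is gray → back edge
Back edge closes the cycle 6 → 7 → 4 → 3 → 6; its vertices are {3, 4, 6, 7}.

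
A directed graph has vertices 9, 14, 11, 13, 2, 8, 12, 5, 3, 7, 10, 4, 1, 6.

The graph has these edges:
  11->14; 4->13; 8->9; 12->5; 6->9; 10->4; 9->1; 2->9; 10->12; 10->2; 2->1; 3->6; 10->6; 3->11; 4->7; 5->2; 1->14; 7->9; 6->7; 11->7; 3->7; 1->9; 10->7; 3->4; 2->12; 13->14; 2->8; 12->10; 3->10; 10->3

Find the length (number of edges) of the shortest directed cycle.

2

For each vertex v, BFS finds the shortest path from v back to v.
The shortest such closed walk is 10 → 3 → 10, length 2.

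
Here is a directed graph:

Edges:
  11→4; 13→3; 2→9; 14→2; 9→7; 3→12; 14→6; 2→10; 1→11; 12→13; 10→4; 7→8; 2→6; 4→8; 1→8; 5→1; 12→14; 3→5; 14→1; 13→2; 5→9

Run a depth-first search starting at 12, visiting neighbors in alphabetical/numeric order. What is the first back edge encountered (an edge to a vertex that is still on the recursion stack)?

3->12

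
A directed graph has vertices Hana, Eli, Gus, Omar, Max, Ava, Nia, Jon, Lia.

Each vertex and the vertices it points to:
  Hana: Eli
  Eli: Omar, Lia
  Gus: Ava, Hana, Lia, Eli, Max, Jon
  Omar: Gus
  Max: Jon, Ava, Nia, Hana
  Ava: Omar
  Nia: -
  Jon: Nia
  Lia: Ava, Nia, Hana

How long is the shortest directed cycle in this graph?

3

For each vertex v, BFS finds the shortest path from v back to v.
The shortest such closed walk is Gus → Eli → Omar → Gus, length 3.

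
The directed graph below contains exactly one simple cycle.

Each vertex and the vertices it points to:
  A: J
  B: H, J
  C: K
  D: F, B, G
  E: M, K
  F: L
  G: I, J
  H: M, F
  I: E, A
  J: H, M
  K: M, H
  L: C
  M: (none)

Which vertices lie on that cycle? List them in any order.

DFS with gray/black marking from F:
F gray
  L gray
    C gray
      K gray
        M gray
        M black
        H gray
          H→M: M black — skip
          H→F: F is gray → back edge
Back edge closes the cycle F → L → C → K → H → F; its vertices are {C, F, H, K, L}.

C, F, H, K, L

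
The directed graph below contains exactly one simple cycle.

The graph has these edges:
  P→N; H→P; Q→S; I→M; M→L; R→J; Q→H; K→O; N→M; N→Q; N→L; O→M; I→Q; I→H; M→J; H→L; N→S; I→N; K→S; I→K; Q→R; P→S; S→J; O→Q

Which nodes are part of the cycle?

H, N, P, Q

DFS with gray/black marking from H:
H gray
  P gray
    S gray
      J gray
      J black
    S black
    N gray
      L gray
      L black
      Q gray
        R gray
          R→J: J black — skip
        R black
        Q→H: H is gray → back edge
Back edge closes the cycle H → P → N → Q → H; its vertices are {H, N, P, Q}.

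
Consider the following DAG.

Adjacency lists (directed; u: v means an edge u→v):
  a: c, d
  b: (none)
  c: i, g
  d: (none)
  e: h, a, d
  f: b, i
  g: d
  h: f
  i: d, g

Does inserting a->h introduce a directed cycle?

No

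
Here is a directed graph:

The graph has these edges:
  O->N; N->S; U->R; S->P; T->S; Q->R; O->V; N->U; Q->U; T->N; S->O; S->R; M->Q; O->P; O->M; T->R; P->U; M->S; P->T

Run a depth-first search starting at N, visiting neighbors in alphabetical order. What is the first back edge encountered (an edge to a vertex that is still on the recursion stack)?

M->S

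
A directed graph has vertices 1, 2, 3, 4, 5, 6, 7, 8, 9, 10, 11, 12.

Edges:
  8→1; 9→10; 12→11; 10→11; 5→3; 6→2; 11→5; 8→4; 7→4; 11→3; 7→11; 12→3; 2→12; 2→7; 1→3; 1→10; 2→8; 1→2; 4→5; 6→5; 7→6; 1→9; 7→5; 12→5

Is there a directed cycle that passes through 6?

Yes

6 is on a cycle iff 6 can reach itself via ≥1 edge.
6 → 2 → 7 → 6 — yes.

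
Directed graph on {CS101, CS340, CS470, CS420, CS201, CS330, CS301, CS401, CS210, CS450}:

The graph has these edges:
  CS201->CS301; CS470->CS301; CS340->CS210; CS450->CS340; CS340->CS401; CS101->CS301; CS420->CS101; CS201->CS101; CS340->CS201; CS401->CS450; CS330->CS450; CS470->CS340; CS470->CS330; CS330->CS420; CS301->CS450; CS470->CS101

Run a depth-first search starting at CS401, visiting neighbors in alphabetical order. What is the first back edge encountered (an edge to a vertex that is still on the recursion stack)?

CS301→CS450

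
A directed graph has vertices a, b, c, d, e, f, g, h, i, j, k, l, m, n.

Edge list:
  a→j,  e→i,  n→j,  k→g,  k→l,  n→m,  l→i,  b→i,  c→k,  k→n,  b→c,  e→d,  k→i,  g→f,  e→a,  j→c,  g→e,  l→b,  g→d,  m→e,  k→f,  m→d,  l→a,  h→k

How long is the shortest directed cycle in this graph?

For each vertex v, BFS finds the shortest path from v back to v.
The shortest such closed walk is k → n → j → c → k, length 4.

4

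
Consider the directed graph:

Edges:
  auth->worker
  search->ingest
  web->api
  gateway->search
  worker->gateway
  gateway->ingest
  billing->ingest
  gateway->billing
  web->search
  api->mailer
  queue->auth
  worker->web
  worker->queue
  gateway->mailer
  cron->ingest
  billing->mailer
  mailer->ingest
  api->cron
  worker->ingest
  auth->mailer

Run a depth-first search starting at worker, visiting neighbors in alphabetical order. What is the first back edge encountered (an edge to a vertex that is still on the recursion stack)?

auth->worker

DFS from worker (visiting neighbors in alphabetical order); mark gray on enter, black on exit:
worker gray
  gateway gray
    billing gray
      ingest gray
      ingest black
      mailer gray
        mailer→ingest: ingest black — skip
      mailer black
    billing black
    gateway→ingest: ingest black — skip
    gateway→mailer: mailer black — skip
    search gray
      search→ingest: ingest black — skip
    search black
  gateway black
  worker→ingest: ingest black — skip
  queue gray
    auth gray
      auth→mailer: mailer black — skip
      auth→worker: worker is gray → back edge
First back edge: auth → worker.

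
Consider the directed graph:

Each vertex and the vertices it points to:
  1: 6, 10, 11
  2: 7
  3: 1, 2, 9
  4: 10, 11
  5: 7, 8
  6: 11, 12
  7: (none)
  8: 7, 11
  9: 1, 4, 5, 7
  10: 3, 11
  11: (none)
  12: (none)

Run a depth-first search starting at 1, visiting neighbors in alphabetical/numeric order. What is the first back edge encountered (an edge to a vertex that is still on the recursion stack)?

DFS from 1 (visiting neighbors in alphabetical/numeric order); mark gray on enter, black on exit:
1 gray
  6 gray
    11 gray
    11 black
    12 gray
    12 black
  6 black
  10 gray
    3 gray
      3→1: 1 is gray → back edge
First back edge: 3 → 1.

3->1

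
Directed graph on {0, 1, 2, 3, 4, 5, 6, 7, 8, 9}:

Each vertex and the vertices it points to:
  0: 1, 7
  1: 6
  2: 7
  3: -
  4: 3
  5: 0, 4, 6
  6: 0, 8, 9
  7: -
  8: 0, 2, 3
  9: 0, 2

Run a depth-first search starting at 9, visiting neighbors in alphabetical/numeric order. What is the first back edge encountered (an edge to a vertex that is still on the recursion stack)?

6->0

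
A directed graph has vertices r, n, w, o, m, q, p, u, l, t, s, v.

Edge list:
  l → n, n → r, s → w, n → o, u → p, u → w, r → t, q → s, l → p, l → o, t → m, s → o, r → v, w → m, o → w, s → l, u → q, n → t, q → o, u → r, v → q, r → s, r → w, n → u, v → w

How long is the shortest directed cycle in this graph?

4

For each vertex v, BFS finds the shortest path from v back to v.
The shortest such closed walk is l → n → r → s → l, length 4.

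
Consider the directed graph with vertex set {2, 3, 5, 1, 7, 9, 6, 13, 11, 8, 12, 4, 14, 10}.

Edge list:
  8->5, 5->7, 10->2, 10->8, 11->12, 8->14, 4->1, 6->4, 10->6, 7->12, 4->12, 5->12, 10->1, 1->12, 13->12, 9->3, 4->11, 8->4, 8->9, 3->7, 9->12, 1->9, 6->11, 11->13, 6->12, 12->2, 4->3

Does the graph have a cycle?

DFS with white/gray/black marking, starting from 3:
3 gray
  7 gray
    12 gray
      2 gray
      2 black
    12 black
  7 black
3 black
5 gray
  5→7: 7 black — skip
  5→12: 12 black — skip
5 black
1 gray
  9 gray
    9→12: 12 black — skip
    9→3: 3 black — skip
  9 black
  1→12: 12 black — skip
1 black
6 gray
  6→12: 12 black — skip
  4 gray
    4→1: 1 black — skip
    11 gray
      13 gray
        13→12: 12 black — skip
      13 black
      11→12: 12 black — skip
    11 black
    4→3: 3 black — skip
    4→12: 12 black — skip
  4 black
  6→11: 11 black — skip
6 black
8 gray
  14 gray
  14 black
  8→9: 9 black — skip
  8→5: 5 black — skip
  8→4: 4 black — skip
8 black
10 gray
  10→1: 1 black — skip
  10→2: 2 black — skip
  10→6: 6 black — skip
  10→8: 8 black — skip
10 black
Every edge goes to a white or black vertex — no back edge, so the graph is acyclic.

No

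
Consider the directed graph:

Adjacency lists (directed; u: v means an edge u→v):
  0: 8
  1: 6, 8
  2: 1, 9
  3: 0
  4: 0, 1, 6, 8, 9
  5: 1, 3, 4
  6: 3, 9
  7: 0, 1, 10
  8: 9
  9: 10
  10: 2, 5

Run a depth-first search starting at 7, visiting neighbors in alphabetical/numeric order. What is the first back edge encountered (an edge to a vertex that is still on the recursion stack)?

DFS from 7 (visiting neighbors in alphabetical/numeric order); mark gray on enter, black on exit:
7 gray
  0 gray
    8 gray
      9 gray
        10 gray
          2 gray
            1 gray
              6 gray
                3 gray
                  3→0: 0 is gray → back edge
First back edge: 3 → 0.

3->0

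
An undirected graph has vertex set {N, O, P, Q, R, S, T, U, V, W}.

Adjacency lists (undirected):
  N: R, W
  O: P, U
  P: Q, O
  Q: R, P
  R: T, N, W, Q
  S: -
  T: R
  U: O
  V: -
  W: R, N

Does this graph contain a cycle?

Yes

DFS, tracking each vertex's parent; an edge to a visited non-parent vertex closes a cycle.
Start from P:
visit P (parent –)
  visit Q (parent P)
    visit R (parent Q)
      visit T (parent R)
        T–R: parent, skip
      visit N (parent R)
        N–R: parent, skip
        visit W (parent N)
          W–R: R visited and ≠ parent → cycle
Cycle: R – N – W – R.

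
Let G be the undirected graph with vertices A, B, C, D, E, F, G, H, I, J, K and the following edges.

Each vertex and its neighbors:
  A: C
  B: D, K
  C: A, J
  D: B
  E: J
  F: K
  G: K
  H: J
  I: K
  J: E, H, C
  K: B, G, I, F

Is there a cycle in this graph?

DFS, tracking each vertex's parent; an edge to a visited non-parent vertex closes a cycle.
Start from H:
visit H (parent –)
  visit J (parent H)
    visit E (parent J)
      E–J: parent, skip
    J–H: parent, skip
    visit C (parent J)
      visit A (parent C)
        A–C: parent, skip
      C–J: parent, skip
visit B (parent –)
  visit D (parent B)
    D–B: parent, skip
  visit K (parent B)
    K–B: parent, skip
    visit G (parent K)
      G–K: parent, skip
    visit I (parent K)
      I–K: parent, skip
    visit F (parent K)
      F–K: parent, skip
No non-parent visited neighbor found — the graph is a forest.

No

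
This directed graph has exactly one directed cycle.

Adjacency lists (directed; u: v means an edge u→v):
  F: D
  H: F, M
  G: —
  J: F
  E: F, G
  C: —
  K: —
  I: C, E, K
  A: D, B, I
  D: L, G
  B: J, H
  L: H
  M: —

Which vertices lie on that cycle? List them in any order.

D, F, H, L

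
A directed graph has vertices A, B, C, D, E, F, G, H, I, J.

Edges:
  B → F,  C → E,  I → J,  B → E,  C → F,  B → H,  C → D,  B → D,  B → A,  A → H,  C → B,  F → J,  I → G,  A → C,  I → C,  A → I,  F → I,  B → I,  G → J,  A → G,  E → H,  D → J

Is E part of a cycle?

E lies on a cycle iff there is a path from E back to itself.
Exploring from E, it never reaches itself; equivalently, its strongly connected component is a singleton.

No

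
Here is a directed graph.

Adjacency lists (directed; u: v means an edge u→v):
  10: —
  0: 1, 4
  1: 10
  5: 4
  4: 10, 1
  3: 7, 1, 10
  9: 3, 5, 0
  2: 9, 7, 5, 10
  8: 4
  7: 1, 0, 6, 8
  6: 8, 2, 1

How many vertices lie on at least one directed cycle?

A vertex is on a directed cycle iff it belongs to a strongly connected component of size ≥ 2 (or has a self-loop).
The vertices on cycles are {2, 3, 6, 7, 9} — 5 in total.

5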